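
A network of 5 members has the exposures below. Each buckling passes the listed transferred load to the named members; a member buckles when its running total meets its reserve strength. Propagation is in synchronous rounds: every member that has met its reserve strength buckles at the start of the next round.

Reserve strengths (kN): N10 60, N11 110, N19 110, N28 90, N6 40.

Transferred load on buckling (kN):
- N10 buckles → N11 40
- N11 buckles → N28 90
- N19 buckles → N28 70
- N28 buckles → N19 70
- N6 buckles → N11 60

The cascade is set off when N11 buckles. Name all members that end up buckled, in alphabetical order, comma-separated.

N11, N28

Round 1 — N11 buckles (initial).
  N28: +90 → 90 ≥ 90
Round 2 — N28 buckles.
  N19: +70 → 70 < 110
No further bucklings.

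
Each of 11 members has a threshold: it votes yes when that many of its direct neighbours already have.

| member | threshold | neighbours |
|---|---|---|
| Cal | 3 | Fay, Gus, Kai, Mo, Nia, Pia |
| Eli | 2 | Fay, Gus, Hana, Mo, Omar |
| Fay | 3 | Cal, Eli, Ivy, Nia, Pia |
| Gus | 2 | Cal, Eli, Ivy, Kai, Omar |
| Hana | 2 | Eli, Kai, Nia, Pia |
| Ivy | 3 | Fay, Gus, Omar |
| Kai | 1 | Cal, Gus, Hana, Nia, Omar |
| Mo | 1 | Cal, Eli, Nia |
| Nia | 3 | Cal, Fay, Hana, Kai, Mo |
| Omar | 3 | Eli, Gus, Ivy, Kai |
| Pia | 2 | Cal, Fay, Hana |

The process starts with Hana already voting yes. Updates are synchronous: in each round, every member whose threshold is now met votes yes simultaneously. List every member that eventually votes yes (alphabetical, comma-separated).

Round 1 — Hana votes yes (initial).
Round 2 — checking thresholds:
  Eli: 1 of 5 neighbours < 2, holds.
  Kai: 1 of 5 neighbours ≥ 1, votes yes.
  Nia: 1 of 5 neighbours < 3, holds.
  Pia: 1 of 3 neighbours < 2, holds.
Round 3 — no new yes votes; cascade stops.

Hana, Kai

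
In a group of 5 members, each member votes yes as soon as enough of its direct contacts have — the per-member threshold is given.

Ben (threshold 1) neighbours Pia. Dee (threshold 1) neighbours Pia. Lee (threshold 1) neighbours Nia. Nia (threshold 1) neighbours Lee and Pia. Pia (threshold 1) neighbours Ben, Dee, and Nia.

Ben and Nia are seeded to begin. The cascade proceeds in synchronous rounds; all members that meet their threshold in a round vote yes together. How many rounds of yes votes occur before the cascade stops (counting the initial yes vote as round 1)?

3

Round 1 — Ben, Nia vote yes (initial).
Round 2 — checking thresholds:
  Lee: 1 of 1 neighbours ≥ 1, votes yes.
  Pia: 2 of 3 neighbours ≥ 1, votes yes.
Round 3 — checking thresholds:
  Dee: 1 of 1 neighbours ≥ 1, votes yes.
Round 4 — no new yes votes; cascade stops.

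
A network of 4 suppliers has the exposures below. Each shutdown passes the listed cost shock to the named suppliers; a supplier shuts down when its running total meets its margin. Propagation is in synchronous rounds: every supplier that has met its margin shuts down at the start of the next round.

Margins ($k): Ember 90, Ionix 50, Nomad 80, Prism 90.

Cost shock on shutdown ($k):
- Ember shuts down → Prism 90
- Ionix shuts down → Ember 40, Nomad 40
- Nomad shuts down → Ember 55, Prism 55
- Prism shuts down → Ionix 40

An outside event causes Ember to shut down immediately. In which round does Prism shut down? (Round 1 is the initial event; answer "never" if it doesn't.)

2

Round 1 — Ember shuts down (initial).
  Prism: +90 → 90 ≥ 90
Round 2 — Prism shuts down.
  Ionix: +40 → 40 < 50
No further shutdowns.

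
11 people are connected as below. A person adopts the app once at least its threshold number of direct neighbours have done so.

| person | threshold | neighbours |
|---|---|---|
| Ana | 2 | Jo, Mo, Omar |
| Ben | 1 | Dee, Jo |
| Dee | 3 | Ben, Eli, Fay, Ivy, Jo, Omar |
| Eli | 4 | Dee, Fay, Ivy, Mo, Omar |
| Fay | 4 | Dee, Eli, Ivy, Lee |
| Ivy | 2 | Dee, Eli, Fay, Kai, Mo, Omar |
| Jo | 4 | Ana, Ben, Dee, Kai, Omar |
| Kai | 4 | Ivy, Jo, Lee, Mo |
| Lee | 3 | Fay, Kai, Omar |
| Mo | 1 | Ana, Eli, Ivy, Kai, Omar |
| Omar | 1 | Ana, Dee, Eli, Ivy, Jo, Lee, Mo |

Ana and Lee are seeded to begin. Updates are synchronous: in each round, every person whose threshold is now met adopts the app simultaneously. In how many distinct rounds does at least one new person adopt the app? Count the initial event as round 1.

3

Round 1 — Ana, Lee adopt the app (initial).
Round 2 — checking thresholds:
  Fay: 1 of 4 neighbours < 4, below threshold.
  Jo: 1 of 5 neighbours < 4, below threshold.
  Kai: 1 of 4 neighbours < 4, below threshold.
  Mo: 1 of 5 neighbours ≥ 1, adopts the app.
  Omar: 2 of 7 neighbours ≥ 1, adopts the app.
Round 3 — checking thresholds:
  Dee: 1 of 6 neighbours < 3, below threshold.
  Eli: 2 of 5 neighbours < 4, below threshold.
  Fay: 1 of 4 neighbours < 4, below threshold.
  Ivy: 2 of 6 neighbours ≥ 2, adopts the app.
  Jo: 2 of 5 neighbours < 4, below threshold.
  Kai: 2 of 4 neighbours < 4, below threshold.
Round 4 — no new adoptions; cascade stops.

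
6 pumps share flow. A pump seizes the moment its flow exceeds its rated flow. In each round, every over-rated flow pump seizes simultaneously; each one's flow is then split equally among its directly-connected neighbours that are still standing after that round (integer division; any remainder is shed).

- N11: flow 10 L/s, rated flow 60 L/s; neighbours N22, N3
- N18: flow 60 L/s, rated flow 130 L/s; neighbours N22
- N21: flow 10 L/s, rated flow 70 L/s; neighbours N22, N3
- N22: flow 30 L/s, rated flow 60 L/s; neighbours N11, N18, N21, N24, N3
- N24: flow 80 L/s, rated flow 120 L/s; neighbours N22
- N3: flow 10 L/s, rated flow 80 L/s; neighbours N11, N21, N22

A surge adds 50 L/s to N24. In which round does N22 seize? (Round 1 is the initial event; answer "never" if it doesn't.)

2

Round 1 — N24 at 130 > 120. N24 seizes.
  N24 sheds 130 L/s to N22: 130 each.
    N22: 30+130 = 160 > 60
Round 2 — N22 seizes.
  N22 sheds 160 L/s to N11, N18, N21, N3: 40 each.
    N11: 10+40 = 50 ≤ 60
    N18: 60+40 = 100 ≤ 130
    N21: 10+40 = 50 ≤ 70
    N3: 10+40 = 50 ≤ 80
No further seizures.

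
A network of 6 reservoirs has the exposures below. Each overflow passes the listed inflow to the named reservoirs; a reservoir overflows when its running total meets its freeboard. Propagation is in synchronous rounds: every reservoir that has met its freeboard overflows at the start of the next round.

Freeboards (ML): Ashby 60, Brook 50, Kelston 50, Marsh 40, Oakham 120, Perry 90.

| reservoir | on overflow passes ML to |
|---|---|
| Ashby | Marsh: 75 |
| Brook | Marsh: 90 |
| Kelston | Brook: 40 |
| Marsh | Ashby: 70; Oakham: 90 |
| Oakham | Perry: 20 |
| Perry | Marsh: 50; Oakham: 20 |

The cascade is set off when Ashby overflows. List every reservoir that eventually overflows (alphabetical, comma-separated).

Ashby, Marsh

Round 1 — Ashby overflows (initial).
  Marsh: +75 → 75 ≥ 40
Round 2 — Marsh overflows.
  Oakham: +90 → 90 < 120
No further overflows.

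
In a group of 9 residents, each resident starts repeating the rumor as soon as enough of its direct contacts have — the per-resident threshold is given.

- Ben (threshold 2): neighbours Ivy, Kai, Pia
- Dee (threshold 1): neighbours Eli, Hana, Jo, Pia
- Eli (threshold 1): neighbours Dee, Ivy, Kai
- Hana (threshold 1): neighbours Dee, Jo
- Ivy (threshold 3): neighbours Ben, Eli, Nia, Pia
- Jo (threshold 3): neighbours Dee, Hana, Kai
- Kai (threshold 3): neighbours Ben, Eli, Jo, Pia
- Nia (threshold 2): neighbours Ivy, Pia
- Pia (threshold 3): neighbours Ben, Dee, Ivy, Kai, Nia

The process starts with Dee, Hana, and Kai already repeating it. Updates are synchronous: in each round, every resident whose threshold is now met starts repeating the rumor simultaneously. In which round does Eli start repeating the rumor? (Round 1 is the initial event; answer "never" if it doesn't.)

2

Round 1 — Dee, Hana, Kai start repeating the rumor (initial).
Round 2 — checking thresholds:
  Ben: 1 of 3 neighbours < 2, not yet.
  Eli: 2 of 3 neighbours ≥ 1, starts repeating the rumor.
  Jo: 3 of 3 neighbours ≥ 3, starts repeating the rumor.
  Pia: 2 of 5 neighbours < 3, not yet.
Round 3 — no new spreads; cascade stops.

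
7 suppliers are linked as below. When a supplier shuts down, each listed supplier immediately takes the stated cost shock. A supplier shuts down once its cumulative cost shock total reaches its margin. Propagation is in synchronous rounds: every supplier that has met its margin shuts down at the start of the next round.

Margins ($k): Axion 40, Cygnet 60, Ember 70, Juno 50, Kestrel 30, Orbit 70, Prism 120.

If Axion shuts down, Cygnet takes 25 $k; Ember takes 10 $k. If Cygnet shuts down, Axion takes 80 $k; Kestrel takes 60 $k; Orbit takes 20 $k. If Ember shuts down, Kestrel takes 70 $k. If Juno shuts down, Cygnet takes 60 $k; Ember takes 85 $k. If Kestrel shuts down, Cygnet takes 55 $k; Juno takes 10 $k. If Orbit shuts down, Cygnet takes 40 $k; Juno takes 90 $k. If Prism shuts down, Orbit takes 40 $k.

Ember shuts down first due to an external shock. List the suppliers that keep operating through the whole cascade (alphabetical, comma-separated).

Axion, Cygnet, Juno, Orbit, Prism

Round 1 — Ember shuts down (initial).
  Kestrel: +70 → 70 ≥ 30
Round 2 — Kestrel shuts down.
  Cygnet: +55 → 55 < 60
  Juno: +10 → 10 < 50
No further shutdowns.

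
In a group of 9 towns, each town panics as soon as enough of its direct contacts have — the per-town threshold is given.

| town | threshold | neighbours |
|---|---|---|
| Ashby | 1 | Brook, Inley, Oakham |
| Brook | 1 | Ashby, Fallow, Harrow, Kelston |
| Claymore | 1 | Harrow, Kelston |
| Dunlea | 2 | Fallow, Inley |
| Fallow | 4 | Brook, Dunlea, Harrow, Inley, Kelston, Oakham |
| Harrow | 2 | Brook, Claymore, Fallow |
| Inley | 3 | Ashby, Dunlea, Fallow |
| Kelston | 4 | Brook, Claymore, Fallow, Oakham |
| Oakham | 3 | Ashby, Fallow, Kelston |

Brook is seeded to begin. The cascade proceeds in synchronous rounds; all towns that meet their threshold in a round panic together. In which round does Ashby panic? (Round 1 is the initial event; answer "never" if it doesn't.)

Round 1 — Brook panics (initial).
Round 2 — checking thresholds:
  Ashby: 1 of 3 neighbours ≥ 1, panics.
  Fallow: 1 of 6 neighbours < 4, not yet.
  Harrow: 1 of 3 neighbours < 2, not yet.
  Kelston: 1 of 4 neighbours < 4, not yet.
Round 3 — no new panics; cascade stops.

2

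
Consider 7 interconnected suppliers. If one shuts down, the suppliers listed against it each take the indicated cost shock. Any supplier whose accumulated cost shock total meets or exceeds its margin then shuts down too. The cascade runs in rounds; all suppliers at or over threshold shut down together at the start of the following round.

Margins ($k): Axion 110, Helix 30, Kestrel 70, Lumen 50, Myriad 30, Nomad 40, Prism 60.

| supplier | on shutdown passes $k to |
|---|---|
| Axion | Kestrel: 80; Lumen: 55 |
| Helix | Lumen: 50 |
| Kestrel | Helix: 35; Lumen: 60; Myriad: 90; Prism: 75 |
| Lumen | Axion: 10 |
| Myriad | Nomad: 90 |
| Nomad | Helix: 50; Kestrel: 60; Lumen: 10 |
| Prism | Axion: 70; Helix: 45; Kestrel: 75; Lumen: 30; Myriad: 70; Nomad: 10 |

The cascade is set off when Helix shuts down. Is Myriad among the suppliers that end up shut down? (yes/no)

Round 1 — Helix shuts down (initial).
  Lumen: +50 → 50 ≥ 50
Round 2 — Lumen shuts down.
  Axion: +10 → 10 < 110
No further shutdowns.

no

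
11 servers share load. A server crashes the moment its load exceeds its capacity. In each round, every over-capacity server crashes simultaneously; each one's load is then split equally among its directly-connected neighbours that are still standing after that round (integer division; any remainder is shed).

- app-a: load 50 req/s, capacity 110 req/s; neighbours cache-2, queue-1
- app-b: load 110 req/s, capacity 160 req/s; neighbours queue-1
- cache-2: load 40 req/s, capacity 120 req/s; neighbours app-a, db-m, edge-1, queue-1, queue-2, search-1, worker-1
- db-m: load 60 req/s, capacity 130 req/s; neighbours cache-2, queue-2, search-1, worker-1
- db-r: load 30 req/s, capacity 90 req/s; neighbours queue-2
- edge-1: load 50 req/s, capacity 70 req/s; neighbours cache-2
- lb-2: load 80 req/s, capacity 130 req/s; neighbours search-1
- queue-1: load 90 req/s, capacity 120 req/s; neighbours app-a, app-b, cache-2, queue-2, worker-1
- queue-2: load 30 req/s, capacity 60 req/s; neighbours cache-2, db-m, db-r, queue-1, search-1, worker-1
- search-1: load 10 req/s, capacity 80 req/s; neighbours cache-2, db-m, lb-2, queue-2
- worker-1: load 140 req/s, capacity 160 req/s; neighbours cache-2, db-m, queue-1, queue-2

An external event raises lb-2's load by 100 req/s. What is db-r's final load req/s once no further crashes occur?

Round 1 — lb-2 at 180 > 130. lb-2 crashes.
  lb-2 sheds 180 req/s to search-1: 180 each.
    search-1: 10+180 = 190 > 80
Round 2 — search-1 crashes.
  search-1 sheds 190 req/s to cache-2, db-m, queue-2: 63 each (1 lost).
    cache-2: 40+63 = 103 ≤ 120
    db-m: 60+63 = 123 ≤ 130
    queue-2: 30+63 = 93 > 60
Round 3 — queue-2 crashes.
  queue-2 sheds 93 req/s to cache-2, db-m, db-r, queue-1, worker-1: 18 each (3 lost).
    cache-2: 103+18 = 121 > 120
    db-m: 123+18 = 141 > 130
    db-r: 30+18 = 48 ≤ 90
    queue-1: 90+18 = 108 ≤ 120
    worker-1: 140+18 = 158 ≤ 160
Round 4 — cache-2, db-m crash.
  cache-2 sheds 121 req/s to app-a, edge-1, queue-1, worker-1: 30 each (1 lost).
    app-a: 50+30 = 80 ≤ 110
    edge-1: 50+30 = 80 > 70
    queue-1: 108+30 = 138 > 120
    worker-1: 158+30 = 188 > 160
  db-m sheds 141 req/s to worker-1: 141 each.
    worker-1: 188+141 = 329 > 160
Round 5 — edge-1, queue-1, worker-1 crash.
  edge-1 sheds 80 req/s: no online neighbours, lost.
  queue-1 sheds 138 req/s to app-a, app-b: 69 each.
    app-a: 80+69 = 149 > 110
    app-b: 110+69 = 179 > 160
  worker-1 sheds 329 req/s: no online neighbours, lost.
Round 6 — app-a, app-b crash.
  app-a sheds 149 req/s: no online neighbours, lost.
  app-b sheds 179 req/s: no online neighbours, lost.
No further crashes.

48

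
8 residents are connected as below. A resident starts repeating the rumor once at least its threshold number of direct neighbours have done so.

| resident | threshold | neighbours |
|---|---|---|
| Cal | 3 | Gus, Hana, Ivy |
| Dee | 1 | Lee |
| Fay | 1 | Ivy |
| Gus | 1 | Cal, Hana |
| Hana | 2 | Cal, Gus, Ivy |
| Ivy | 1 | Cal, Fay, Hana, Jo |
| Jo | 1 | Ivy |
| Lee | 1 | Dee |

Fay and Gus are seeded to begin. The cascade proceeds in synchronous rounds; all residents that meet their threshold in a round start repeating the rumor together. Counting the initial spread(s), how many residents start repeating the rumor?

Round 1 — Fay, Gus start repeating the rumor (initial).
Round 2 — checking thresholds:
  Cal: 1 of 3 neighbours < 3, below threshold.
  Hana: 1 of 3 neighbours < 2, below threshold.
  Ivy: 1 of 4 neighbours ≥ 1, starts repeating the rumor.
Round 3 — checking thresholds:
  Cal: 2 of 3 neighbours < 3, below threshold.
  Hana: 2 of 3 neighbours ≥ 2, starts repeating the rumor.
  Jo: 1 of 1 neighbours ≥ 1, starts repeating the rumor.
Round 4 — checking thresholds:
  Cal: 3 of 3 neighbours ≥ 3, starts repeating the rumor.
Round 5 — no new spreads; cascade stops.

6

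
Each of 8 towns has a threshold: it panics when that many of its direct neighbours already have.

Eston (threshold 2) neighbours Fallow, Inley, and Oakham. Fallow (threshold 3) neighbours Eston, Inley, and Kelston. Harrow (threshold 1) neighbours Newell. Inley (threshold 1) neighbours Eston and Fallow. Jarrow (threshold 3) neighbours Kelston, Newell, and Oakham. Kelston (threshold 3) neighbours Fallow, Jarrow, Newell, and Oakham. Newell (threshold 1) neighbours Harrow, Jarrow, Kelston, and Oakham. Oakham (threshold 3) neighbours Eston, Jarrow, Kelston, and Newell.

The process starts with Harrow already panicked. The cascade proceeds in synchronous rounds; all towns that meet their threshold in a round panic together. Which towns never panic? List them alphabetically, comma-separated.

Round 1 — Harrow panics (initial).
Round 2 — checking thresholds:
  Newell: 1 of 4 neighbours ≥ 1, panics.
Round 3 — no new panics; cascade stops.

Eston, Fallow, Inley, Jarrow, Kelston, Oakham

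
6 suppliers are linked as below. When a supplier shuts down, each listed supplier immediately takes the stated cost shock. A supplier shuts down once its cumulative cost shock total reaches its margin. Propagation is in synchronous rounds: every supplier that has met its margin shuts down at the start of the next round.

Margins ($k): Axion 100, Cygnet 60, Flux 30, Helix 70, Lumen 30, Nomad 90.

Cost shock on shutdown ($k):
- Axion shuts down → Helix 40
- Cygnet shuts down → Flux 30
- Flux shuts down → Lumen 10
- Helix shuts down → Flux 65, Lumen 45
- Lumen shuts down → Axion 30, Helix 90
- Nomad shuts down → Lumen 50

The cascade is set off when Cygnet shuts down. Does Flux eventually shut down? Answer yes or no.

yes

Round 1 — Cygnet shuts down (initial).
  Flux: +30 → 30 ≥ 30
Round 2 — Flux shuts down.
  Lumen: +10 → 10 < 30
No further shutdowns.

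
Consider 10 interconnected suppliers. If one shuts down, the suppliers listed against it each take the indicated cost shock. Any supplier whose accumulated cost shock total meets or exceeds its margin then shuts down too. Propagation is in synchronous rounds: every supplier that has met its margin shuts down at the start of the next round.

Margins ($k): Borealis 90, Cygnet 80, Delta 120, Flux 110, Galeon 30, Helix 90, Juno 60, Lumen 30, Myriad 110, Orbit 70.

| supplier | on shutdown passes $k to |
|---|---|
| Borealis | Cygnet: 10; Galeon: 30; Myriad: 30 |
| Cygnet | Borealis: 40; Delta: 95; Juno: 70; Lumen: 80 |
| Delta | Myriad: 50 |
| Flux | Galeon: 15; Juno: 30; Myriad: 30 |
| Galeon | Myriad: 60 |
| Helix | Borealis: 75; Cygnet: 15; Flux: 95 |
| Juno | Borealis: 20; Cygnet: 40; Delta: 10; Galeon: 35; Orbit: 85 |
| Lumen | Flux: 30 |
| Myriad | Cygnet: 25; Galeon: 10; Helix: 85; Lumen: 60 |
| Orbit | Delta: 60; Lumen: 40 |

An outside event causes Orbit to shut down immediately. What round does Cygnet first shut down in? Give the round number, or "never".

never

Round 1 — Orbit shuts down (initial).
  Delta: +60 → 60 < 120
  Lumen: +40 → 40 ≥ 30
Round 2 — Lumen shuts down.
  Flux: +30 → 30 < 110
No further shutdowns.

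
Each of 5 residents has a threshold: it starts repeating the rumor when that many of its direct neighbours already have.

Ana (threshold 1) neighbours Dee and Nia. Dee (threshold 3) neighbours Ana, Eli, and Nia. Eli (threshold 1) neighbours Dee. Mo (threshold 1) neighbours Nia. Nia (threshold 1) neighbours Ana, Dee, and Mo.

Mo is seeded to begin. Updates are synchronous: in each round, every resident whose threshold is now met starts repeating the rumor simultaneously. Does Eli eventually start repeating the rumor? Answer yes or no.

Round 1 — Mo starts repeating the rumor (initial).
Round 2 — checking thresholds:
  Nia: 1 of 3 neighbours ≥ 1, starts repeating the rumor.
Round 3 — checking thresholds:
  Ana: 1 of 2 neighbours ≥ 1, starts repeating the rumor.
  Dee: 1 of 3 neighbours < 3, holds.
Round 4 — no new spreads; cascade stops.

no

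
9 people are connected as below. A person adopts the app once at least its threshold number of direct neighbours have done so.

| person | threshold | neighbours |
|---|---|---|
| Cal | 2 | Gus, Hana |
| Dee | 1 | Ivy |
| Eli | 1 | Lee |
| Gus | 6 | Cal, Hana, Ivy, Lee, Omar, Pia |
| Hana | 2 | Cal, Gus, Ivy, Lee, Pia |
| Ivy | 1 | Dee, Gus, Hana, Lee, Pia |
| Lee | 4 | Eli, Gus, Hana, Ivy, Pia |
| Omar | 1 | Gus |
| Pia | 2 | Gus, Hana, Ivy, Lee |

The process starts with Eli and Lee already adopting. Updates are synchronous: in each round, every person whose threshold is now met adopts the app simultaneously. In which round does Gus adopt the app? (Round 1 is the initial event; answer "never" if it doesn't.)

never

Round 1 — Eli, Lee adopt the app (initial).
Round 2 — checking thresholds:
  Gus: 1 of 6 neighbours < 6, holds.
  Hana: 1 of 5 neighbours < 2, holds.
  Ivy: 1 of 5 neighbours ≥ 1, adopts the app.
  Pia: 1 of 4 neighbours < 2, holds.
Round 3 — checking thresholds:
  Dee: 1 of 1 neighbours ≥ 1, adopts the app.
  Gus: 2 of 6 neighbours < 6, holds.
  Hana: 2 of 5 neighbours ≥ 2, adopts the app.
  Pia: 2 of 4 neighbours ≥ 2, adopts the app.
Round 4 — no new adoptions; cascade stops.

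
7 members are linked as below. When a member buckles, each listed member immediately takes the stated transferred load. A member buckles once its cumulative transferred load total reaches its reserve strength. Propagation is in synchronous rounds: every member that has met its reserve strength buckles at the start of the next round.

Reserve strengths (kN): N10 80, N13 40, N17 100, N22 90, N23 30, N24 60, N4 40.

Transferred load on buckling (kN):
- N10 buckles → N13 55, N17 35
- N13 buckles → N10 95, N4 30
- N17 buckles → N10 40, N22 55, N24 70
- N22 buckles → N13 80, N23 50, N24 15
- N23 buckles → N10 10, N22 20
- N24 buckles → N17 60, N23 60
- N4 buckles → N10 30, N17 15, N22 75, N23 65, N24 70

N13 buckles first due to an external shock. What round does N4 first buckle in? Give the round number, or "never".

never

Round 1 — N13 buckles (initial).
  N10: +95 → 95 ≥ 80
  N4: +30 → 30 < 40
Round 2 — N10 buckles.
  N17: +35 → 35 < 100
No further bucklings.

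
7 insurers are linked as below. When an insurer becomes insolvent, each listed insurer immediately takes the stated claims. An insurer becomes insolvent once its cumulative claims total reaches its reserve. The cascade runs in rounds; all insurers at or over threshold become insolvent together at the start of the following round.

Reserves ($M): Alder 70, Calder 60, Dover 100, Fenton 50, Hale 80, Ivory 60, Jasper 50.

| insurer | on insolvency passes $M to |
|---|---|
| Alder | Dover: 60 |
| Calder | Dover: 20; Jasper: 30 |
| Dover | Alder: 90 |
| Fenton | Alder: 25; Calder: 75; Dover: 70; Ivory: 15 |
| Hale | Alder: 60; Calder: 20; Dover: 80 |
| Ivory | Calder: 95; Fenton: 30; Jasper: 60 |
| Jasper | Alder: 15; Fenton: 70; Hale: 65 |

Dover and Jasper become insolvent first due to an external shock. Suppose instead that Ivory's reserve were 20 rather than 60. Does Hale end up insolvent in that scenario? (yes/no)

no

With Ivory's reserve at 20:
Round 1 — Dover, Jasper become insolvent (initial).
  Alder: +90+15 → 105 ≥ 70
  Fenton: +70 → 70 ≥ 50
  Hale: +65 → 65 < 80
Round 2 — Alder, Fenton become insolvent.
  Calder: +75 → 75 ≥ 60
  Ivory: +15 → 15 < 20
Round 3 — Calder becomes insolvent.
No further insolvencies.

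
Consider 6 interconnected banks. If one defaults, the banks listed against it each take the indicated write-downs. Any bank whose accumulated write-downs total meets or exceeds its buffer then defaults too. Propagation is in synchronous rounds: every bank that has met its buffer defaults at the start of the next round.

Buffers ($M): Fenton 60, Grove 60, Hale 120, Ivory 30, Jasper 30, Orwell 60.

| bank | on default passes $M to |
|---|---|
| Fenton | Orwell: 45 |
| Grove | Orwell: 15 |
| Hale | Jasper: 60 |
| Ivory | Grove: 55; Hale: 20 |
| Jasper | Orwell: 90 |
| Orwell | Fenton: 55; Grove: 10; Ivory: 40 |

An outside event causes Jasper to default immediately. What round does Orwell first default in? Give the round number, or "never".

2

Round 1 — Jasper defaults (initial).
  Orwell: +90 → 90 ≥ 60
Round 2 — Orwell defaults.
  Fenton: +55 → 55 < 60
  Grove: +10 → 10 < 60
  Ivory: +40 → 40 ≥ 30
Round 3 — Ivory defaults.
  Grove: +55 → 65 ≥ 60
  Hale: +20 → 20 < 120
Round 4 — Grove defaults.
No further defaults.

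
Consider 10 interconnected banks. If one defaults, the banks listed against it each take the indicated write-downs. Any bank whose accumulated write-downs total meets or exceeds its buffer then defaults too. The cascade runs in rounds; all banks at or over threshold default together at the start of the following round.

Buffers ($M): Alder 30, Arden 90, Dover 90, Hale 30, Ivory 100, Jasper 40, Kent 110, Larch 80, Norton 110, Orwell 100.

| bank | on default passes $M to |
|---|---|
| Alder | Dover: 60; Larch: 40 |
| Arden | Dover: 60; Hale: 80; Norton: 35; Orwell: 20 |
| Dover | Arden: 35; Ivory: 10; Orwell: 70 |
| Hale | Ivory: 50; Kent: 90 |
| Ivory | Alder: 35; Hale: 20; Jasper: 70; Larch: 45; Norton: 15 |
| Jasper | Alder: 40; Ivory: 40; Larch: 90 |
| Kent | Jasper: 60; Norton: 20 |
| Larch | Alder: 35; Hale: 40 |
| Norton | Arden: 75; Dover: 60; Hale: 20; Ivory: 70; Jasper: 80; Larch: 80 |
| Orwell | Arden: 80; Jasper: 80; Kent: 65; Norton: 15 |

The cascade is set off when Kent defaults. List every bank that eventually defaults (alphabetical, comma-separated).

Round 1 — Kent defaults (initial).
  Jasper: +60 → 60 ≥ 40
  Norton: +20 → 20 < 110
Round 2 — Jasper defaults.
  Alder: +40 → 40 ≥ 30
  Ivory: +40 → 40 < 100
  Larch: +90 → 90 ≥ 80
Round 3 — Alder, Larch default.
  Dover: +60 → 60 < 90
  Hale: +40 → 40 ≥ 30
Round 4 — Hale defaults.
  Ivory: +50 → 90 < 100
No further defaults.

Alder, Hale, Jasper, Kent, Larch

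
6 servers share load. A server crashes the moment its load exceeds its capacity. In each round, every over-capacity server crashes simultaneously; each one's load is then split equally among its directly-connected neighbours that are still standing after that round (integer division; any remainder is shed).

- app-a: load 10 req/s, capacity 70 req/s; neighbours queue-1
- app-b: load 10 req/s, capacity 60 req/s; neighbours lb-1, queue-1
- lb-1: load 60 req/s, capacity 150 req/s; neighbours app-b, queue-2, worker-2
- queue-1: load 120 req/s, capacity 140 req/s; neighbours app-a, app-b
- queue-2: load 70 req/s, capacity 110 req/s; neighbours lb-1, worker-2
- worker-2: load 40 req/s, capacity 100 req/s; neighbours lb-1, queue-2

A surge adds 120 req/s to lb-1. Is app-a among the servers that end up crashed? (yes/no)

yes

Round 1 — lb-1 at 180 > 150. lb-1 crashes.
  lb-1 sheds 180 req/s to app-b, queue-2, worker-2: 60 each.
    app-b: 10+60 = 70 > 60
    queue-2: 70+60 = 130 > 110
    worker-2: 40+60 = 100 ≤ 100
Round 2 — app-b, queue-2 crash.
  app-b sheds 70 req/s to queue-1: 70 each.
    queue-1: 120+70 = 190 > 140
  queue-2 sheds 130 req/s to worker-2: 130 each.
    worker-2: 100+130 = 230 > 100
Round 3 — queue-1, worker-2 crash.
  queue-1 sheds 190 req/s to app-a: 190 each.
    app-a: 10+190 = 200 > 70
  worker-2 sheds 230 req/s: no online neighbours, lost.
Round 4 — app-a crashes.
  app-a sheds 200 req/s: no online neighbours, lost.
No further crashes.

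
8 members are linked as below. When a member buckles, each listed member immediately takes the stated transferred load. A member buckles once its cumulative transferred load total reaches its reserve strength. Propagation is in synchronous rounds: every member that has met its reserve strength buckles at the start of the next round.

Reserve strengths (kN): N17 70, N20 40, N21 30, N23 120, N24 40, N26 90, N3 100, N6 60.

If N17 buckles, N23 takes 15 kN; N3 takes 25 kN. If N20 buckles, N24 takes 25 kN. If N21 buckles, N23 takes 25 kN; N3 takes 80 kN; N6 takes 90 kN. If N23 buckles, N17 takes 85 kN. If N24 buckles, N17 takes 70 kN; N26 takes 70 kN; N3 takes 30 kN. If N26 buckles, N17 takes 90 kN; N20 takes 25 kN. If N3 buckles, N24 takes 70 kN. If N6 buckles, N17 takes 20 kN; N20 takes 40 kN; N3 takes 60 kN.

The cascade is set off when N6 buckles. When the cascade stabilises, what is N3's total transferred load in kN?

Round 1 — N6 buckles (initial).
  N17: +20 → 20 < 70
  N20: +40 → 40 ≥ 40
  N3: +60 → 60 < 100
Round 2 — N20 buckles.
  N24: +25 → 25 < 40
No further bucklings.

60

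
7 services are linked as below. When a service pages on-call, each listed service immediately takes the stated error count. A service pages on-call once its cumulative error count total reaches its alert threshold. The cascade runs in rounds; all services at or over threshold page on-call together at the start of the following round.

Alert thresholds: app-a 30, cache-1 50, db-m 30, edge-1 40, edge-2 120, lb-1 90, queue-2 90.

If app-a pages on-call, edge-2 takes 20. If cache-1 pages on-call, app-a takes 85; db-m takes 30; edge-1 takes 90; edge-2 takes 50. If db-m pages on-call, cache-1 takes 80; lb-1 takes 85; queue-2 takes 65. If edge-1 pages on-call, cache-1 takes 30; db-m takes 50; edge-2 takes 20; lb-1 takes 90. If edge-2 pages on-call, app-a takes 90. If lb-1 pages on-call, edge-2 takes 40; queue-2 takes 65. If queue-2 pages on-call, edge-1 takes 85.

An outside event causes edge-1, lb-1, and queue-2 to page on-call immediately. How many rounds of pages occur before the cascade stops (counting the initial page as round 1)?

5

Round 1 — edge-1, lb-1, queue-2 page on-call (initial).
  cache-1: +30 → 30 < 50
  db-m: +50 → 50 ≥ 30
  edge-2: +20+40 → 60 < 120
Round 2 — db-m pages on-call.
  cache-1: +80 → 110 ≥ 50
Round 3 — cache-1 pages on-call.
  app-a: +85 → 85 ≥ 30
  edge-2: +50 → 110 < 120
Round 4 — app-a pages on-call.
  edge-2: +20 → 130 ≥ 120
Round 5 — edge-2 pages on-call.
No further pages.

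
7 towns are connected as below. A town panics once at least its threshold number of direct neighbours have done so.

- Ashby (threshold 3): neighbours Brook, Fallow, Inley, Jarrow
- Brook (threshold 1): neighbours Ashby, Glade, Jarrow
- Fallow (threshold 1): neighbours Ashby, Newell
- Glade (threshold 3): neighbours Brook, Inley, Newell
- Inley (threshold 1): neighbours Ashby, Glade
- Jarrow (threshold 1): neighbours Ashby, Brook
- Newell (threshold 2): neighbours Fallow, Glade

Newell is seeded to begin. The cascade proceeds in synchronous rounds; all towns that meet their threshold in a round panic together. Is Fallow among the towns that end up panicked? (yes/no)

yes

Round 1 — Newell panics (initial).
Round 2 — checking thresholds:
  Fallow: 1 of 2 neighbours ≥ 1, panics.
  Glade: 1 of 3 neighbours < 3, holds.
Round 3 — no new panics; cascade stops.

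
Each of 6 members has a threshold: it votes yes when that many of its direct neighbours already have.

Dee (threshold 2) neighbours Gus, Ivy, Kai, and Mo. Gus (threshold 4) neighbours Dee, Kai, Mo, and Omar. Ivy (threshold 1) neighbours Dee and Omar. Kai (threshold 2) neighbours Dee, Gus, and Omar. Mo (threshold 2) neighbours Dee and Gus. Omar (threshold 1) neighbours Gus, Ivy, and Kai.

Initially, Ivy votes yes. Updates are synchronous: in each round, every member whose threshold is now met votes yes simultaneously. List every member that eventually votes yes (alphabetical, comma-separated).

Ivy, Omar

Round 1 — Ivy votes yes (initial).
Round 2 — checking thresholds:
  Dee: 1 of 4 neighbours < 2, holds.
  Omar: 1 of 3 neighbours ≥ 1, votes yes.
Round 3 — no new yes votes; cascade stops.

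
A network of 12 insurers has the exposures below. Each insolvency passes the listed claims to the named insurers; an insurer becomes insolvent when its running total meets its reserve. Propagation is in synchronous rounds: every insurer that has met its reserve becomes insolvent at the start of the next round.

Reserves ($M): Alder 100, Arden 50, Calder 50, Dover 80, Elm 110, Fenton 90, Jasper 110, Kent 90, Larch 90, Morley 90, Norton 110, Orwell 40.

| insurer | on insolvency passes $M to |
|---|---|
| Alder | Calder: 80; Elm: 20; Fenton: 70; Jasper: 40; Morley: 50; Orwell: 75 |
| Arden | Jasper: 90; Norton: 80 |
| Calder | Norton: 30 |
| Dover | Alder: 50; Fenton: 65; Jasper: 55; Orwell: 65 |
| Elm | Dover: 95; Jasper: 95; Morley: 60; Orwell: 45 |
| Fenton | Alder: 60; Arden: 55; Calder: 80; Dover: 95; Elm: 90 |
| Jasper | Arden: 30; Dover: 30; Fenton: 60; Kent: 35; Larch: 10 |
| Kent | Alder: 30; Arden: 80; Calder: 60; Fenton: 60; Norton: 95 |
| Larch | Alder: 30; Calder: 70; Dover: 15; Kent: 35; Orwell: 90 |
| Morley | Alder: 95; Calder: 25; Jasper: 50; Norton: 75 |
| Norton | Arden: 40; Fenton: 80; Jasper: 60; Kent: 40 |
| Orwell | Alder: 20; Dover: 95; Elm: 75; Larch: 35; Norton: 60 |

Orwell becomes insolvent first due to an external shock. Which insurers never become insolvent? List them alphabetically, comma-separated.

Round 1 — Orwell becomes insolvent (initial).
  Alder: +20 → 20 < 100
  Dover: +95 → 95 ≥ 80
  Elm: +75 → 75 < 110
  Larch: +35 → 35 < 90
  Norton: +60 → 60 < 110
Round 2 — Dover becomes insolvent.
  Alder: +50 → 70 < 100
  Fenton: +65 → 65 < 90
  Jasper: +55 → 55 < 110
No further insolvencies.

Alder, Arden, Calder, Elm, Fenton, Jasper, Kent, Larch, Morley, Norton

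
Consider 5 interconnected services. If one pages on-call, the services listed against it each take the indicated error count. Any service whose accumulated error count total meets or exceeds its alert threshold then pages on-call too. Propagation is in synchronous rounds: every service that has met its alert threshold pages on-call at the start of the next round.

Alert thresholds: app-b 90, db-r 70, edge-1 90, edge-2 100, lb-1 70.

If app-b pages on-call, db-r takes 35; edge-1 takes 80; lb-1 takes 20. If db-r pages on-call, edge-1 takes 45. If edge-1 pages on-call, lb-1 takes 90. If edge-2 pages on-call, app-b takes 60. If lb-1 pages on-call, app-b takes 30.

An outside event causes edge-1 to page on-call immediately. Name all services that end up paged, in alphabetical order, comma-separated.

Round 1 — edge-1 pages on-call (initial).
  lb-1: +90 → 90 ≥ 70
Round 2 — lb-1 pages on-call.
  app-b: +30 → 30 < 90
No further pages.

edge-1, lb-1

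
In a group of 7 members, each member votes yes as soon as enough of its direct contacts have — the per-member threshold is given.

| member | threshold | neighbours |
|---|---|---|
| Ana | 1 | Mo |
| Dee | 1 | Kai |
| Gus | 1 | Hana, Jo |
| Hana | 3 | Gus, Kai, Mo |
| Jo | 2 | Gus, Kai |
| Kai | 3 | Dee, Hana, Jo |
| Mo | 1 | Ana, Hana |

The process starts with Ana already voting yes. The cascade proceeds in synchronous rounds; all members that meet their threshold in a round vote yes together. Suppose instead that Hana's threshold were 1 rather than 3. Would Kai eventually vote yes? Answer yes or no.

no

With Hana's threshold at 1:
Round 1 — Ana votes yes (initial).
Round 2 — checking thresholds:
  Mo: 1 of 2 neighbours ≥ 1, votes yes.
Round 3 — checking thresholds:
  Hana: 1 of 3 neighbours ≥ 1, votes yes.
Round 4 — checking thresholds:
  Gus: 1 of 2 neighbours ≥ 1, votes yes.
  Kai: 1 of 3 neighbours < 3, holds.
Round 5 — no new yes votes; cascade stops.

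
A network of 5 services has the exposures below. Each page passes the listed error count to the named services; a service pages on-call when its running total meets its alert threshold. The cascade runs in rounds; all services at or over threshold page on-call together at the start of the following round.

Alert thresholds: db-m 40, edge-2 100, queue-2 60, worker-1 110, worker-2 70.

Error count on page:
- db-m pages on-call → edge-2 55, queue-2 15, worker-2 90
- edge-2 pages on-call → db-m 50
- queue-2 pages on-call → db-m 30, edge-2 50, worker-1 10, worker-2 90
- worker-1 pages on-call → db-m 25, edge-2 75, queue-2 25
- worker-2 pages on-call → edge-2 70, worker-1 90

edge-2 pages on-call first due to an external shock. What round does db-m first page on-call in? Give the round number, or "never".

Round 1 — edge-2 pages on-call (initial).
  db-m: +50 → 50 ≥ 40
Round 2 — db-m pages on-call.
  queue-2: +15 → 15 < 60
  worker-2: +90 → 90 ≥ 70
Round 3 — worker-2 pages on-call.
  worker-1: +90 → 90 < 110
No further pages.

2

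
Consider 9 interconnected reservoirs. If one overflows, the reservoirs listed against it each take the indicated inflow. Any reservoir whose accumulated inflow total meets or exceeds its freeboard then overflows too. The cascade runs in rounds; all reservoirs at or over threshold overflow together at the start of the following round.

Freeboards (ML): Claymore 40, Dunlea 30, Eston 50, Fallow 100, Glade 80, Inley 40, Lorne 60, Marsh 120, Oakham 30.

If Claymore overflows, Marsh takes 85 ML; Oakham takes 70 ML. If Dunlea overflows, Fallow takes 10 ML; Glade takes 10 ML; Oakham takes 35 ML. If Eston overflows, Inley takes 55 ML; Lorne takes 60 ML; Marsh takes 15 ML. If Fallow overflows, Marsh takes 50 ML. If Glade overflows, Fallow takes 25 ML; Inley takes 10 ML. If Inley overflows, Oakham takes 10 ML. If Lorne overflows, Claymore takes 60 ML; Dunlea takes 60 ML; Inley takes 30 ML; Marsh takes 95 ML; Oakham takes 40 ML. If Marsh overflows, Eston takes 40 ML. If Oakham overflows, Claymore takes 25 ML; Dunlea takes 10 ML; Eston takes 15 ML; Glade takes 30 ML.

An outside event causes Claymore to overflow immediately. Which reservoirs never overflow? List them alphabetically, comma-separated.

Dunlea, Eston, Fallow, Glade, Inley, Lorne, Marsh

Round 1 — Claymore overflows (initial).
  Marsh: +85 → 85 < 120
  Oakham: +70 → 70 ≥ 30
Round 2 — Oakham overflows.
  Dunlea: +10 → 10 < 30
  Eston: +15 → 15 < 50
  Glade: +30 → 30 < 80
No further overflows.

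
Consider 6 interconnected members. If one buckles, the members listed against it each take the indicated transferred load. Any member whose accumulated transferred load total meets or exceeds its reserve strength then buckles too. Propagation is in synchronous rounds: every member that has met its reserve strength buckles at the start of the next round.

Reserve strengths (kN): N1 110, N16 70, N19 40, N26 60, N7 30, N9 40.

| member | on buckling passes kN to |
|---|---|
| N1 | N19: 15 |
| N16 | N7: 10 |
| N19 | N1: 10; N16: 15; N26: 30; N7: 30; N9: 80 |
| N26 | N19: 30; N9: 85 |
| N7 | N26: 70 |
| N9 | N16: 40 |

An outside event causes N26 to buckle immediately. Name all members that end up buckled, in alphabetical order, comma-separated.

N26, N9

Round 1 — N26 buckles (initial).
  N19: +30 → 30 < 40
  N9: +85 → 85 ≥ 40
Round 2 — N9 buckles.
  N16: +40 → 40 < 70
No further bucklings.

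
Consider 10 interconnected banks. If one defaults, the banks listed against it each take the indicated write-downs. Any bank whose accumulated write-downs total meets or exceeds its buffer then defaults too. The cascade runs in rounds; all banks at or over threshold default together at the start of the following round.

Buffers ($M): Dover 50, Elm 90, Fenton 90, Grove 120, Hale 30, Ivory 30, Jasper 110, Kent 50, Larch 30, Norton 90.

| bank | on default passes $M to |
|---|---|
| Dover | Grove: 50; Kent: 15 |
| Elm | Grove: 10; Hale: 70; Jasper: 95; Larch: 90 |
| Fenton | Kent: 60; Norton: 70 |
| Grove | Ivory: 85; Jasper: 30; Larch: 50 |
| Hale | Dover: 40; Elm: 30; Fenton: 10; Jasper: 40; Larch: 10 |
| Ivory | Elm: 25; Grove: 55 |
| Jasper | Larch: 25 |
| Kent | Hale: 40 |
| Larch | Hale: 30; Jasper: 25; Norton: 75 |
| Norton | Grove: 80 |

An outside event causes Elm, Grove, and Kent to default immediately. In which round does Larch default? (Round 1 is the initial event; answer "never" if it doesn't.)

2

Round 1 — Elm, Grove, Kent default (initial).
  Hale: +70+40 → 110 ≥ 30
  Ivory: +85 → 85 ≥ 30
  Jasper: +95+30 → 125 ≥ 110
  Larch: +90+50 → 140 ≥ 30
Round 2 — Hale, Ivory, Jasper, Larch default.
  Dover: +40 → 40 < 50
  Fenton: +10 → 10 < 90
  Norton: +75 → 75 < 90
No further defaults.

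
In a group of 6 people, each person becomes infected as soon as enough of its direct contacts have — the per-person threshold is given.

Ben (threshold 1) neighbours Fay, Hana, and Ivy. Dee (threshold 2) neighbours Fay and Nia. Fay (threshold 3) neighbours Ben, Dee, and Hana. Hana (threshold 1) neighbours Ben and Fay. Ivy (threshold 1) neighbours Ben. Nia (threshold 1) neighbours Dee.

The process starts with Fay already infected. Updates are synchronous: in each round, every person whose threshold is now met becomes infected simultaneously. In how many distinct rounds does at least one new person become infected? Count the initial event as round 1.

3

Round 1 — Fay becomes infected (initial).
Round 2 — checking thresholds:
  Ben: 1 of 3 neighbours ≥ 1, becomes infected.
  Dee: 1 of 2 neighbours < 2, below threshold.
  Hana: 1 of 2 neighbours ≥ 1, becomes infected.
Round 3 — checking thresholds:
  Dee: 1 of 2 neighbours < 2, below threshold.
  Ivy: 1 of 1 neighbours ≥ 1, becomes infected.
Round 4 — no new infections; cascade stops.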